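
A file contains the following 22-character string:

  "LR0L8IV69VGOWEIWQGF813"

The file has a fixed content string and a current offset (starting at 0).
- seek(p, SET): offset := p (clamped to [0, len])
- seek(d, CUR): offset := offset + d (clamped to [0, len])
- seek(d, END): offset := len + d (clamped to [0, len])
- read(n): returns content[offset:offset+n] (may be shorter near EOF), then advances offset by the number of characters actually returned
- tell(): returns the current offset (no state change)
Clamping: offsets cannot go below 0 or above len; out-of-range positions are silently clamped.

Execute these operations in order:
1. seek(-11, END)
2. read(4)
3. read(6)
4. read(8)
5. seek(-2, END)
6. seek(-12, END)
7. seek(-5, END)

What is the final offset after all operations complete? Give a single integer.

Answer: 17

Derivation:
After 1 (seek(-11, END)): offset=11
After 2 (read(4)): returned 'OWEI', offset=15
After 3 (read(6)): returned 'WQGF81', offset=21
After 4 (read(8)): returned '3', offset=22
After 5 (seek(-2, END)): offset=20
After 6 (seek(-12, END)): offset=10
After 7 (seek(-5, END)): offset=17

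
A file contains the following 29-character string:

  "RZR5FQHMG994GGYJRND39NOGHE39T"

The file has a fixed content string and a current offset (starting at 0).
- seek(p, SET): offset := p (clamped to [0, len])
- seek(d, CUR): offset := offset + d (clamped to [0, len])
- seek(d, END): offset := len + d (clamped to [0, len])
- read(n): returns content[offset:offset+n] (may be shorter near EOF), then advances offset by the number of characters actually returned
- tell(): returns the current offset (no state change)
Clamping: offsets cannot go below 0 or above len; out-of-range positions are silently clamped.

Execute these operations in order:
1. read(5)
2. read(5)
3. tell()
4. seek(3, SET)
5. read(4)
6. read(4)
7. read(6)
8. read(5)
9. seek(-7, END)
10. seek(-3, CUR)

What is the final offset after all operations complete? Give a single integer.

After 1 (read(5)): returned 'RZR5F', offset=5
After 2 (read(5)): returned 'QHMG9', offset=10
After 3 (tell()): offset=10
After 4 (seek(3, SET)): offset=3
After 5 (read(4)): returned '5FQH', offset=7
After 6 (read(4)): returned 'MG99', offset=11
After 7 (read(6)): returned '4GGYJR', offset=17
After 8 (read(5)): returned 'ND39N', offset=22
After 9 (seek(-7, END)): offset=22
After 10 (seek(-3, CUR)): offset=19

Answer: 19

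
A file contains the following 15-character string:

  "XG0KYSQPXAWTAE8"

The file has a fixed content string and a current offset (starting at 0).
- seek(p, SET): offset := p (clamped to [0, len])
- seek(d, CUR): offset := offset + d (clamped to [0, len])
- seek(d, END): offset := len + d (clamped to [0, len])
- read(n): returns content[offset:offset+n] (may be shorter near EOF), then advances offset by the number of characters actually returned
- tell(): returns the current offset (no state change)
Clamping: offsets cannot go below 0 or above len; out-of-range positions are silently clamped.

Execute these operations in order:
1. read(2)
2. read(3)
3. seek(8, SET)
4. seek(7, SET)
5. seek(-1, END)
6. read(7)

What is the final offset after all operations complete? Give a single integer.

Answer: 15

Derivation:
After 1 (read(2)): returned 'XG', offset=2
After 2 (read(3)): returned '0KY', offset=5
After 3 (seek(8, SET)): offset=8
After 4 (seek(7, SET)): offset=7
After 5 (seek(-1, END)): offset=14
After 6 (read(7)): returned '8', offset=15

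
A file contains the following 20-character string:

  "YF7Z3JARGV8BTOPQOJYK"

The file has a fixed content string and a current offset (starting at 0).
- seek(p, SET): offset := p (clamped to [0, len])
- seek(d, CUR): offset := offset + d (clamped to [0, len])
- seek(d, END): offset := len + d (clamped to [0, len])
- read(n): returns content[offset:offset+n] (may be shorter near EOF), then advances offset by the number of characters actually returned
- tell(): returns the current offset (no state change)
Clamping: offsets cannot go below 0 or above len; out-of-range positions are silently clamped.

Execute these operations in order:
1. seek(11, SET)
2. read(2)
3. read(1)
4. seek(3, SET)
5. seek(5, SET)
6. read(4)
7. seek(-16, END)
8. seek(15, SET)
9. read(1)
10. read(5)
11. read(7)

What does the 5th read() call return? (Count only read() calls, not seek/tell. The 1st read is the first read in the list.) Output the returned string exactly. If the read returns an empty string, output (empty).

Answer: OJYK

Derivation:
After 1 (seek(11, SET)): offset=11
After 2 (read(2)): returned 'BT', offset=13
After 3 (read(1)): returned 'O', offset=14
After 4 (seek(3, SET)): offset=3
After 5 (seek(5, SET)): offset=5
After 6 (read(4)): returned 'JARG', offset=9
After 7 (seek(-16, END)): offset=4
After 8 (seek(15, SET)): offset=15
After 9 (read(1)): returned 'Q', offset=16
After 10 (read(5)): returned 'OJYK', offset=20
After 11 (read(7)): returned '', offset=20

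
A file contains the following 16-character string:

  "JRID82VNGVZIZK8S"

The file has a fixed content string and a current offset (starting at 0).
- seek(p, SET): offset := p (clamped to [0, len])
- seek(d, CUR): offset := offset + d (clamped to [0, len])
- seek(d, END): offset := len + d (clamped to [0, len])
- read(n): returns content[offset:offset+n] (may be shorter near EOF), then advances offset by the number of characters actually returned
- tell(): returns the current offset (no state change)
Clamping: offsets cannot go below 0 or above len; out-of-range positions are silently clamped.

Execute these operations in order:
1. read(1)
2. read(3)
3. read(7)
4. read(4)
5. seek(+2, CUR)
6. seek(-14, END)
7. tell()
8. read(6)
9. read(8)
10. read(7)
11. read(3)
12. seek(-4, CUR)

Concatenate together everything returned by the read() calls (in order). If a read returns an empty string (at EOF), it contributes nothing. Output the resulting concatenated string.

After 1 (read(1)): returned 'J', offset=1
After 2 (read(3)): returned 'RID', offset=4
After 3 (read(7)): returned '82VNGVZ', offset=11
After 4 (read(4)): returned 'IZK8', offset=15
After 5 (seek(+2, CUR)): offset=16
After 6 (seek(-14, END)): offset=2
After 7 (tell()): offset=2
After 8 (read(6)): returned 'ID82VN', offset=8
After 9 (read(8)): returned 'GVZIZK8S', offset=16
After 10 (read(7)): returned '', offset=16
After 11 (read(3)): returned '', offset=16
After 12 (seek(-4, CUR)): offset=12

Answer: JRID82VNGVZIZK8ID82VNGVZIZK8S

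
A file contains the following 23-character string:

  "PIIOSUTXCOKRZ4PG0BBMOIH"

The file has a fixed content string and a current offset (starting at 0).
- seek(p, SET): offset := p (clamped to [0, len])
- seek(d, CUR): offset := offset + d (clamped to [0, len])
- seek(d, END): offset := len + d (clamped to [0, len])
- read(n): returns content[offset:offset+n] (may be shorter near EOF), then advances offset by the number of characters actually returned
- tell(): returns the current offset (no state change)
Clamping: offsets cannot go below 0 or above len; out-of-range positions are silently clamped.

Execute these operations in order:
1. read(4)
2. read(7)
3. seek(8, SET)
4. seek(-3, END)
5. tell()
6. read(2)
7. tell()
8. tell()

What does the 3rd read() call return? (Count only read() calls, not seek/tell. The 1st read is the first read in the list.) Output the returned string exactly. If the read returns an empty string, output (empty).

Answer: OI

Derivation:
After 1 (read(4)): returned 'PIIO', offset=4
After 2 (read(7)): returned 'SUTXCOK', offset=11
After 3 (seek(8, SET)): offset=8
After 4 (seek(-3, END)): offset=20
After 5 (tell()): offset=20
After 6 (read(2)): returned 'OI', offset=22
After 7 (tell()): offset=22
After 8 (tell()): offset=22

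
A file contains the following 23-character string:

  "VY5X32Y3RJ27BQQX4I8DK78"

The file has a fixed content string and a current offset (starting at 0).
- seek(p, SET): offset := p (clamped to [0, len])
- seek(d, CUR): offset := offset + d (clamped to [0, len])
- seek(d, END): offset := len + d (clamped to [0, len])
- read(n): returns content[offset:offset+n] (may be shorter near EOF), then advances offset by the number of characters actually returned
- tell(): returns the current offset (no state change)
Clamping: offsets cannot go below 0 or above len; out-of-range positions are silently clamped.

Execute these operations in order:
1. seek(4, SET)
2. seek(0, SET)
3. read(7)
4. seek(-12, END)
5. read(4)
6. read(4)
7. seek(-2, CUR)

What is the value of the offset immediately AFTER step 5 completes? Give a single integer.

Answer: 15

Derivation:
After 1 (seek(4, SET)): offset=4
After 2 (seek(0, SET)): offset=0
After 3 (read(7)): returned 'VY5X32Y', offset=7
After 4 (seek(-12, END)): offset=11
After 5 (read(4)): returned '7BQQ', offset=15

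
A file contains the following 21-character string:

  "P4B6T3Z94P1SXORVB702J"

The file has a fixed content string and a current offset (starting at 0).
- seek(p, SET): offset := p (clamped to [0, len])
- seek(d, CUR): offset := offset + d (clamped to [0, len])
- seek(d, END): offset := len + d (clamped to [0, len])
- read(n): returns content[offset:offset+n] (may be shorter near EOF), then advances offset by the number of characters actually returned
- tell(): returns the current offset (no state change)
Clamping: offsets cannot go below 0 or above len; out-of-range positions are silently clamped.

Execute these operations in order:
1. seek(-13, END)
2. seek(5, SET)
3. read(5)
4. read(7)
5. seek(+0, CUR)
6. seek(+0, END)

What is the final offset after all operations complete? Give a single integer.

Answer: 21

Derivation:
After 1 (seek(-13, END)): offset=8
After 2 (seek(5, SET)): offset=5
After 3 (read(5)): returned '3Z94P', offset=10
After 4 (read(7)): returned '1SXORVB', offset=17
After 5 (seek(+0, CUR)): offset=17
After 6 (seek(+0, END)): offset=21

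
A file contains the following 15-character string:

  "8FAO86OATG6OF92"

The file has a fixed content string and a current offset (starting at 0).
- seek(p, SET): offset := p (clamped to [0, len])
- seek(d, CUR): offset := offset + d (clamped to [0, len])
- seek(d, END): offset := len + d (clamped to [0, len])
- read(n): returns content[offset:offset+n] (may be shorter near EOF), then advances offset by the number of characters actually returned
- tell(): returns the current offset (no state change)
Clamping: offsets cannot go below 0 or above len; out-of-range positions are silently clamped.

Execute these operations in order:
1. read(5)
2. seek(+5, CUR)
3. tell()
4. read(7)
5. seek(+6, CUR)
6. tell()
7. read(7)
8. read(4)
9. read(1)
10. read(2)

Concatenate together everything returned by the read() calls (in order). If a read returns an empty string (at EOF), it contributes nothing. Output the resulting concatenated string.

Answer: 8FAO86OF92

Derivation:
After 1 (read(5)): returned '8FAO8', offset=5
After 2 (seek(+5, CUR)): offset=10
After 3 (tell()): offset=10
After 4 (read(7)): returned '6OF92', offset=15
After 5 (seek(+6, CUR)): offset=15
After 6 (tell()): offset=15
After 7 (read(7)): returned '', offset=15
After 8 (read(4)): returned '', offset=15
After 9 (read(1)): returned '', offset=15
After 10 (read(2)): returned '', offset=15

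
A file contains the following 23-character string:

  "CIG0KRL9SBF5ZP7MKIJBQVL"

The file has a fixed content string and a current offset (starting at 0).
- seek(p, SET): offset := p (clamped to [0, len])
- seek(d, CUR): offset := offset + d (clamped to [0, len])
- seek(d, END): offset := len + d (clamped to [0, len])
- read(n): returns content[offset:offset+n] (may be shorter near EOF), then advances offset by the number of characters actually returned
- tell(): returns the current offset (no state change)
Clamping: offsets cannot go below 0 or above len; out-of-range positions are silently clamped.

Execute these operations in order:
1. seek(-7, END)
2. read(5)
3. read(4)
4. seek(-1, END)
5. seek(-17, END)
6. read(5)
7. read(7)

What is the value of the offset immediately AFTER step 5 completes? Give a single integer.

After 1 (seek(-7, END)): offset=16
After 2 (read(5)): returned 'KIJBQ', offset=21
After 3 (read(4)): returned 'VL', offset=23
After 4 (seek(-1, END)): offset=22
After 5 (seek(-17, END)): offset=6

Answer: 6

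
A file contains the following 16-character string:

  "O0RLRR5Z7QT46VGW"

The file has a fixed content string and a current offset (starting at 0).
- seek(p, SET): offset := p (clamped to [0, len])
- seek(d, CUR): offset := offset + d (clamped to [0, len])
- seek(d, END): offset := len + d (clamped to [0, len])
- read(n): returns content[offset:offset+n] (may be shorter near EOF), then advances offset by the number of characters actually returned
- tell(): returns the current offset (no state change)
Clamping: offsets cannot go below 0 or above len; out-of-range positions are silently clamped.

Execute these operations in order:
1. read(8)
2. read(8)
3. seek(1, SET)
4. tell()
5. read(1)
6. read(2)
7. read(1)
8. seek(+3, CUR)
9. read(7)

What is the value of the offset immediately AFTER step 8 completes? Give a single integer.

Answer: 8

Derivation:
After 1 (read(8)): returned 'O0RLRR5Z', offset=8
After 2 (read(8)): returned '7QT46VGW', offset=16
After 3 (seek(1, SET)): offset=1
After 4 (tell()): offset=1
After 5 (read(1)): returned '0', offset=2
After 6 (read(2)): returned 'RL', offset=4
After 7 (read(1)): returned 'R', offset=5
After 8 (seek(+3, CUR)): offset=8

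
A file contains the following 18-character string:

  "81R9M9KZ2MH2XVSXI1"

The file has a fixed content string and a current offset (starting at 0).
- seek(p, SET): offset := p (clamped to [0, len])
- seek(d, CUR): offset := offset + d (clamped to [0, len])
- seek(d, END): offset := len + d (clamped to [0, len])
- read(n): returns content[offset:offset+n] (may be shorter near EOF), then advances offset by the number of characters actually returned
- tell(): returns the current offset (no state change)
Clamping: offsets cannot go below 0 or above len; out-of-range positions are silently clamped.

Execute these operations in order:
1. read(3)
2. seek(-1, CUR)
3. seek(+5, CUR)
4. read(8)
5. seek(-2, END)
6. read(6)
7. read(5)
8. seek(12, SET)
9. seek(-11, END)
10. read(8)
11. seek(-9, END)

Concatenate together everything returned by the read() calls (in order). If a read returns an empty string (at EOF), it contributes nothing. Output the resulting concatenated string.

After 1 (read(3)): returned '81R', offset=3
After 2 (seek(-1, CUR)): offset=2
After 3 (seek(+5, CUR)): offset=7
After 4 (read(8)): returned 'Z2MH2XVS', offset=15
After 5 (seek(-2, END)): offset=16
After 6 (read(6)): returned 'I1', offset=18
After 7 (read(5)): returned '', offset=18
After 8 (seek(12, SET)): offset=12
After 9 (seek(-11, END)): offset=7
After 10 (read(8)): returned 'Z2MH2XVS', offset=15
After 11 (seek(-9, END)): offset=9

Answer: 81RZ2MH2XVSI1Z2MH2XVS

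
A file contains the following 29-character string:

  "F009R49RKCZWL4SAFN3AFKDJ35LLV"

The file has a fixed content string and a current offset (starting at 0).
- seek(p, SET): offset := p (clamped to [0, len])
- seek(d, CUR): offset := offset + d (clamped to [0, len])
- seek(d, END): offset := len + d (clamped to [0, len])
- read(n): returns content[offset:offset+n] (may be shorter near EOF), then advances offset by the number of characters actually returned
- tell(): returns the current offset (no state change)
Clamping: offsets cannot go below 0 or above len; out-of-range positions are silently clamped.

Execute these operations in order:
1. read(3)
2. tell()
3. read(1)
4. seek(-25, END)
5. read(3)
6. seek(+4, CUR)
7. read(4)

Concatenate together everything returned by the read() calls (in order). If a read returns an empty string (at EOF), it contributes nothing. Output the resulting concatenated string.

Answer: F009R49WL4S

Derivation:
After 1 (read(3)): returned 'F00', offset=3
After 2 (tell()): offset=3
After 3 (read(1)): returned '9', offset=4
After 4 (seek(-25, END)): offset=4
After 5 (read(3)): returned 'R49', offset=7
After 6 (seek(+4, CUR)): offset=11
After 7 (read(4)): returned 'WL4S', offset=15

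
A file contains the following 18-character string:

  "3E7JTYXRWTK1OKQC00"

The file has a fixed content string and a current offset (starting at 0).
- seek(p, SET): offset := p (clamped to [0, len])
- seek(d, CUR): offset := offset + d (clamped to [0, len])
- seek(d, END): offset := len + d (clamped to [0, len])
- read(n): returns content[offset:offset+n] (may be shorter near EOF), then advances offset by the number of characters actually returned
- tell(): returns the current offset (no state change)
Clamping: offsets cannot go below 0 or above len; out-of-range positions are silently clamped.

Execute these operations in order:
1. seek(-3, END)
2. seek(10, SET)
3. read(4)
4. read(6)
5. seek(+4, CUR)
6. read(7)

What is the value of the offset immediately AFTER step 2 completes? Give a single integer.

After 1 (seek(-3, END)): offset=15
After 2 (seek(10, SET)): offset=10

Answer: 10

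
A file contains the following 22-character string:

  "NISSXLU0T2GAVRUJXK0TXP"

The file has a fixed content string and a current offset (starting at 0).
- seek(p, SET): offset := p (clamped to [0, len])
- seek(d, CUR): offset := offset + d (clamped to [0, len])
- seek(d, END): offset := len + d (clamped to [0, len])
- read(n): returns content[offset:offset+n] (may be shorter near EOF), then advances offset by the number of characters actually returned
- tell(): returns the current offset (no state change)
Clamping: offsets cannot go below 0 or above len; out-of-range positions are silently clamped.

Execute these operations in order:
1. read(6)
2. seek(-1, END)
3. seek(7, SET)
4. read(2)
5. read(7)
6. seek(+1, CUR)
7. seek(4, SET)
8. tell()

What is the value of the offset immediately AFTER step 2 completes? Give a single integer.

Answer: 21

Derivation:
After 1 (read(6)): returned 'NISSXL', offset=6
After 2 (seek(-1, END)): offset=21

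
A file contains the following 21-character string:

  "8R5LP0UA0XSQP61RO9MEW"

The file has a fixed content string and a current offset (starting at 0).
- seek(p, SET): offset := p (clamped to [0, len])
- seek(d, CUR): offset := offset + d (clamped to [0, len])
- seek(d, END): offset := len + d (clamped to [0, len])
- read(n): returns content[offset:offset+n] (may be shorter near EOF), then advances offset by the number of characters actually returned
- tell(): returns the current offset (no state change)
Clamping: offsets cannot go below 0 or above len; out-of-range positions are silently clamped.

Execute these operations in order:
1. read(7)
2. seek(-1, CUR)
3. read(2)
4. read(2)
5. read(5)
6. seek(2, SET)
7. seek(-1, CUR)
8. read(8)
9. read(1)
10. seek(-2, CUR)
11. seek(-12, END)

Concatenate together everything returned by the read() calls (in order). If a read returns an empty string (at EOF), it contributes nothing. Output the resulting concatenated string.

Answer: 8R5LP0UUA0XSQP61R5LP0UA0X

Derivation:
After 1 (read(7)): returned '8R5LP0U', offset=7
After 2 (seek(-1, CUR)): offset=6
After 3 (read(2)): returned 'UA', offset=8
After 4 (read(2)): returned '0X', offset=10
After 5 (read(5)): returned 'SQP61', offset=15
After 6 (seek(2, SET)): offset=2
After 7 (seek(-1, CUR)): offset=1
After 8 (read(8)): returned 'R5LP0UA0', offset=9
After 9 (read(1)): returned 'X', offset=10
After 10 (seek(-2, CUR)): offset=8
After 11 (seek(-12, END)): offset=9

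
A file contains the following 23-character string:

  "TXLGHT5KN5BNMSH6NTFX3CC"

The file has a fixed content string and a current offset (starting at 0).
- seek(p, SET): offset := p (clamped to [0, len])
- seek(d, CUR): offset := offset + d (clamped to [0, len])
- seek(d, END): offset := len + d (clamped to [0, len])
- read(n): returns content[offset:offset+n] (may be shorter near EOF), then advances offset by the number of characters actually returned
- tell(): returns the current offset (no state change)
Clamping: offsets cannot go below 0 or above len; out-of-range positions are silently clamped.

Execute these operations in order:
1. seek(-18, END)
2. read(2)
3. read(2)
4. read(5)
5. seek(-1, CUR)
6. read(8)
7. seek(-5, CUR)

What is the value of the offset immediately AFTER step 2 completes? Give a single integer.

After 1 (seek(-18, END)): offset=5
After 2 (read(2)): returned 'T5', offset=7

Answer: 7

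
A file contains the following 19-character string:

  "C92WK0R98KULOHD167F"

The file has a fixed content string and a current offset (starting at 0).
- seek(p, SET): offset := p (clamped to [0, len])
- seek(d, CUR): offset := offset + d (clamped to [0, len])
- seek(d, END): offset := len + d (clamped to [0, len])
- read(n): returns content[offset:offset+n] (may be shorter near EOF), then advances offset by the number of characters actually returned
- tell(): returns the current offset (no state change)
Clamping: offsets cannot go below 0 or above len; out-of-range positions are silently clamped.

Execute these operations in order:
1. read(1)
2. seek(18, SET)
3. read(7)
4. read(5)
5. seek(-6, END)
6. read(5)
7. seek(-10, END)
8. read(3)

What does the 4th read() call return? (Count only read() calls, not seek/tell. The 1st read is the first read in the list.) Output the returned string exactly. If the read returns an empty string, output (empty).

Answer: HD167

Derivation:
After 1 (read(1)): returned 'C', offset=1
After 2 (seek(18, SET)): offset=18
After 3 (read(7)): returned 'F', offset=19
After 4 (read(5)): returned '', offset=19
After 5 (seek(-6, END)): offset=13
After 6 (read(5)): returned 'HD167', offset=18
After 7 (seek(-10, END)): offset=9
After 8 (read(3)): returned 'KUL', offset=12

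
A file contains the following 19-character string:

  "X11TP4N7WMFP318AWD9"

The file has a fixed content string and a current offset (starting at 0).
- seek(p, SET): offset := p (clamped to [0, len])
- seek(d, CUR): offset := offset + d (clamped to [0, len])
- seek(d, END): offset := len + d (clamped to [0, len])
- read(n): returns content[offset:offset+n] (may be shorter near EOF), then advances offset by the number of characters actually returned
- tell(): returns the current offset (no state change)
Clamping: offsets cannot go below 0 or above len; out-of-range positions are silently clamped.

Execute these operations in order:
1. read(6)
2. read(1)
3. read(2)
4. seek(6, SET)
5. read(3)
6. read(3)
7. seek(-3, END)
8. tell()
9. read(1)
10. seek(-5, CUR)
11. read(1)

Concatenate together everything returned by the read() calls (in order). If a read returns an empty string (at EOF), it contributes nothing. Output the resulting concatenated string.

After 1 (read(6)): returned 'X11TP4', offset=6
After 2 (read(1)): returned 'N', offset=7
After 3 (read(2)): returned '7W', offset=9
After 4 (seek(6, SET)): offset=6
After 5 (read(3)): returned 'N7W', offset=9
After 6 (read(3)): returned 'MFP', offset=12
After 7 (seek(-3, END)): offset=16
After 8 (tell()): offset=16
After 9 (read(1)): returned 'W', offset=17
After 10 (seek(-5, CUR)): offset=12
After 11 (read(1)): returned '3', offset=13

Answer: X11TP4N7WN7WMFPW3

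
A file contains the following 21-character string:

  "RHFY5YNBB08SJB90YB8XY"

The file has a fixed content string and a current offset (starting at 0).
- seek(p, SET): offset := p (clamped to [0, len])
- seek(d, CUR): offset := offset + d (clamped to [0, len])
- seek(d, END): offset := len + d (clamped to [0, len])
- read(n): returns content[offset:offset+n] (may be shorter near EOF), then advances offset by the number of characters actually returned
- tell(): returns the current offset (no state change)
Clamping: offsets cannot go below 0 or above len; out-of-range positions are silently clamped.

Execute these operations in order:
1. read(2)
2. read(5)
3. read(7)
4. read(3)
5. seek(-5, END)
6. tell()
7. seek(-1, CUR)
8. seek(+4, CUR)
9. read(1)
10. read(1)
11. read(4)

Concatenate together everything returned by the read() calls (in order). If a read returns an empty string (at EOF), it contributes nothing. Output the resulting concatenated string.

Answer: RHFY5YNBB08SJB90YXY

Derivation:
After 1 (read(2)): returned 'RH', offset=2
After 2 (read(5)): returned 'FY5YN', offset=7
After 3 (read(7)): returned 'BB08SJB', offset=14
After 4 (read(3)): returned '90Y', offset=17
After 5 (seek(-5, END)): offset=16
After 6 (tell()): offset=16
After 7 (seek(-1, CUR)): offset=15
After 8 (seek(+4, CUR)): offset=19
After 9 (read(1)): returned 'X', offset=20
After 10 (read(1)): returned 'Y', offset=21
After 11 (read(4)): returned '', offset=21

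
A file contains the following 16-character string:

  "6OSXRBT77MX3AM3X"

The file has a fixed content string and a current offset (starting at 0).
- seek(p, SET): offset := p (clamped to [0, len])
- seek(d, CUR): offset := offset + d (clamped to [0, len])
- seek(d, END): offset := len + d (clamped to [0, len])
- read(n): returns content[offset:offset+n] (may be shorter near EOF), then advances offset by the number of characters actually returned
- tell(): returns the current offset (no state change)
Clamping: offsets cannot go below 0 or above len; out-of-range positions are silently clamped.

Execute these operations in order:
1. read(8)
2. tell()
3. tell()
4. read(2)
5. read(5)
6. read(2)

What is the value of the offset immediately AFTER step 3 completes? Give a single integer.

After 1 (read(8)): returned '6OSXRBT7', offset=8
After 2 (tell()): offset=8
After 3 (tell()): offset=8

Answer: 8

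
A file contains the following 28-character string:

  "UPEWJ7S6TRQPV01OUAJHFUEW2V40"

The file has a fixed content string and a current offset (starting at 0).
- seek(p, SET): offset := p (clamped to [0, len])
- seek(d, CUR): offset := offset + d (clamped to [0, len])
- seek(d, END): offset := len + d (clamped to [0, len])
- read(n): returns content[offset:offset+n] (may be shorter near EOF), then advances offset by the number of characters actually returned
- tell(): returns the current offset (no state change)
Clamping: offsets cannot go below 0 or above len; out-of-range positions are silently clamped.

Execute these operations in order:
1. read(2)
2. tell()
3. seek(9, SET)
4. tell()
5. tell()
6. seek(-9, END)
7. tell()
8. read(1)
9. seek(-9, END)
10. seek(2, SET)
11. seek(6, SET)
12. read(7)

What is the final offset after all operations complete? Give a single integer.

Answer: 13

Derivation:
After 1 (read(2)): returned 'UP', offset=2
After 2 (tell()): offset=2
After 3 (seek(9, SET)): offset=9
After 4 (tell()): offset=9
After 5 (tell()): offset=9
After 6 (seek(-9, END)): offset=19
After 7 (tell()): offset=19
After 8 (read(1)): returned 'H', offset=20
After 9 (seek(-9, END)): offset=19
After 10 (seek(2, SET)): offset=2
After 11 (seek(6, SET)): offset=6
After 12 (read(7)): returned 'S6TRQPV', offset=13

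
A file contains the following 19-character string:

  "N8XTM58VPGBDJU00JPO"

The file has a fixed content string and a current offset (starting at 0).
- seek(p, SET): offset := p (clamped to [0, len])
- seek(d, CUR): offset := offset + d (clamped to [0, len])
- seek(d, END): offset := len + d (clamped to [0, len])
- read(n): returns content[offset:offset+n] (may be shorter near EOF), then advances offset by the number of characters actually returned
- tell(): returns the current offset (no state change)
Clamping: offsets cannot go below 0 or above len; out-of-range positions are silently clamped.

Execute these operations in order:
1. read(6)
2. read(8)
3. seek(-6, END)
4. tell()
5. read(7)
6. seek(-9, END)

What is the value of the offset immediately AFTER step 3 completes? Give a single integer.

Answer: 13

Derivation:
After 1 (read(6)): returned 'N8XTM5', offset=6
After 2 (read(8)): returned '8VPGBDJU', offset=14
After 3 (seek(-6, END)): offset=13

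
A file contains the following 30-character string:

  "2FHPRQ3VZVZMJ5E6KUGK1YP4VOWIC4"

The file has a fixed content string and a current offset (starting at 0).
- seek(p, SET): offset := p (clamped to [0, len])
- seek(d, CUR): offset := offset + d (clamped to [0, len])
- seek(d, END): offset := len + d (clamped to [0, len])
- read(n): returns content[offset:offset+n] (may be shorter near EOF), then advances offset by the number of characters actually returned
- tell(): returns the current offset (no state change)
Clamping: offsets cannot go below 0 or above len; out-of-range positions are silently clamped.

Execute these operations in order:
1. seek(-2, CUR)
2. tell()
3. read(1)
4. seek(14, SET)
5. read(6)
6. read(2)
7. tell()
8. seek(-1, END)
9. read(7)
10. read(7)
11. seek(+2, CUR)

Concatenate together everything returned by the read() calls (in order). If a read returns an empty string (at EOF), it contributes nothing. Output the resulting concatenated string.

After 1 (seek(-2, CUR)): offset=0
After 2 (tell()): offset=0
After 3 (read(1)): returned '2', offset=1
After 4 (seek(14, SET)): offset=14
After 5 (read(6)): returned 'E6KUGK', offset=20
After 6 (read(2)): returned '1Y', offset=22
After 7 (tell()): offset=22
After 8 (seek(-1, END)): offset=29
After 9 (read(7)): returned '4', offset=30
After 10 (read(7)): returned '', offset=30
After 11 (seek(+2, CUR)): offset=30

Answer: 2E6KUGK1Y4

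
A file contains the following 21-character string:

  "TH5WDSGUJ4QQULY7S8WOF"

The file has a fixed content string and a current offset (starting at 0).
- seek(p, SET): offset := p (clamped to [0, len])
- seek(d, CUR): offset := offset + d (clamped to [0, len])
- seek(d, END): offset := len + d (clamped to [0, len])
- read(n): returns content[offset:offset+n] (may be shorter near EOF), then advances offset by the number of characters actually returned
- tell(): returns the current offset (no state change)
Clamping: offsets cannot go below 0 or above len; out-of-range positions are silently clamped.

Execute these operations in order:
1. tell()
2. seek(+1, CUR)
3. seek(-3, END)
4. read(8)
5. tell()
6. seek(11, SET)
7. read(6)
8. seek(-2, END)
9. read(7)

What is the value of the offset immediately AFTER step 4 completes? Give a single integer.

Answer: 21

Derivation:
After 1 (tell()): offset=0
After 2 (seek(+1, CUR)): offset=1
After 3 (seek(-3, END)): offset=18
After 4 (read(8)): returned 'WOF', offset=21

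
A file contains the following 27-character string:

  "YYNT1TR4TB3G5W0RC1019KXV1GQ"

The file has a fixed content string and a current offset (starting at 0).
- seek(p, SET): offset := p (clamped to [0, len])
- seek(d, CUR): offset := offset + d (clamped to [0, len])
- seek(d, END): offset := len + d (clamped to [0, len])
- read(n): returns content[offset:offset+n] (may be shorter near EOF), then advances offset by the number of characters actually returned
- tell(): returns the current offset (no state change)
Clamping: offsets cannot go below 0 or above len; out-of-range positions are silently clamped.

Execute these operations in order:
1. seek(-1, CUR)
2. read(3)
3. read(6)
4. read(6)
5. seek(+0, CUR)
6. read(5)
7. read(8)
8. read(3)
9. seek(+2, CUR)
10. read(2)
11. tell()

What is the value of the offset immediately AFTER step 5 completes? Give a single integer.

After 1 (seek(-1, CUR)): offset=0
After 2 (read(3)): returned 'YYN', offset=3
After 3 (read(6)): returned 'T1TR4T', offset=9
After 4 (read(6)): returned 'B3G5W0', offset=15
After 5 (seek(+0, CUR)): offset=15

Answer: 15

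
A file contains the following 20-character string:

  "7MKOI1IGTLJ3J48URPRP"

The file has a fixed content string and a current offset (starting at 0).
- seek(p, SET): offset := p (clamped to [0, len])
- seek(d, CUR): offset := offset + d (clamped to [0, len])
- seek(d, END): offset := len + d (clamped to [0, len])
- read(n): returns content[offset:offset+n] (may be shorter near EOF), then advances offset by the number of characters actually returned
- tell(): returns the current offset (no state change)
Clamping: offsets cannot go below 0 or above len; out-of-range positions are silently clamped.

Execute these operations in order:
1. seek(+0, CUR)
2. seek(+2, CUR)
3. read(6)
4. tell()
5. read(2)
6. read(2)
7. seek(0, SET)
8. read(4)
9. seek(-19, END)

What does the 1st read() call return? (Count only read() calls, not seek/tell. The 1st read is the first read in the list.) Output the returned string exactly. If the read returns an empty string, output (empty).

Answer: KOI1IG

Derivation:
After 1 (seek(+0, CUR)): offset=0
After 2 (seek(+2, CUR)): offset=2
After 3 (read(6)): returned 'KOI1IG', offset=8
After 4 (tell()): offset=8
After 5 (read(2)): returned 'TL', offset=10
After 6 (read(2)): returned 'J3', offset=12
After 7 (seek(0, SET)): offset=0
After 8 (read(4)): returned '7MKO', offset=4
After 9 (seek(-19, END)): offset=1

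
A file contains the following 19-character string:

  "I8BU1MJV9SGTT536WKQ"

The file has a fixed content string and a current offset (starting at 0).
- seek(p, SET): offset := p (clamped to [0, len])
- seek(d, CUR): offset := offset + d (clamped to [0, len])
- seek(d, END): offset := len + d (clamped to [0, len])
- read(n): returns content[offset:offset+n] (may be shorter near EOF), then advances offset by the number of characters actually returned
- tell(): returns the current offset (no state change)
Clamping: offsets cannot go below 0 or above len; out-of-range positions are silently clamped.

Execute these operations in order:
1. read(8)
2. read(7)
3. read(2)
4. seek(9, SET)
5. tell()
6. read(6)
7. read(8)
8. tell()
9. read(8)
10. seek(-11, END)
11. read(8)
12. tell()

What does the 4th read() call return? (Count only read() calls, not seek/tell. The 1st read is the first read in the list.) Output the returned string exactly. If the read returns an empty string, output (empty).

Answer: SGTT53

Derivation:
After 1 (read(8)): returned 'I8BU1MJV', offset=8
After 2 (read(7)): returned '9SGTT53', offset=15
After 3 (read(2)): returned '6W', offset=17
After 4 (seek(9, SET)): offset=9
After 5 (tell()): offset=9
After 6 (read(6)): returned 'SGTT53', offset=15
After 7 (read(8)): returned '6WKQ', offset=19
After 8 (tell()): offset=19
After 9 (read(8)): returned '', offset=19
After 10 (seek(-11, END)): offset=8
After 11 (read(8)): returned '9SGTT536', offset=16
After 12 (tell()): offset=16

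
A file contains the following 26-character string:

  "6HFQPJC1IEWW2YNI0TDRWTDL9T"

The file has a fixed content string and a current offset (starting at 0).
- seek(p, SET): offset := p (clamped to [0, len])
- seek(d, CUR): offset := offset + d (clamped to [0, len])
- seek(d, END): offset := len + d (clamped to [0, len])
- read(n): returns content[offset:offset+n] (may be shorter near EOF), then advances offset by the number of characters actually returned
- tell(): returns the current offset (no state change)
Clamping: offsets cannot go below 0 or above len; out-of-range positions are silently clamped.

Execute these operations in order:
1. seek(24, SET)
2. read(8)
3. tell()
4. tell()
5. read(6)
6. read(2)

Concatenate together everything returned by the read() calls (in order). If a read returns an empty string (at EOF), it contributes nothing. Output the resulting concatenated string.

Answer: 9T

Derivation:
After 1 (seek(24, SET)): offset=24
After 2 (read(8)): returned '9T', offset=26
After 3 (tell()): offset=26
After 4 (tell()): offset=26
After 5 (read(6)): returned '', offset=26
After 6 (read(2)): returned '', offset=26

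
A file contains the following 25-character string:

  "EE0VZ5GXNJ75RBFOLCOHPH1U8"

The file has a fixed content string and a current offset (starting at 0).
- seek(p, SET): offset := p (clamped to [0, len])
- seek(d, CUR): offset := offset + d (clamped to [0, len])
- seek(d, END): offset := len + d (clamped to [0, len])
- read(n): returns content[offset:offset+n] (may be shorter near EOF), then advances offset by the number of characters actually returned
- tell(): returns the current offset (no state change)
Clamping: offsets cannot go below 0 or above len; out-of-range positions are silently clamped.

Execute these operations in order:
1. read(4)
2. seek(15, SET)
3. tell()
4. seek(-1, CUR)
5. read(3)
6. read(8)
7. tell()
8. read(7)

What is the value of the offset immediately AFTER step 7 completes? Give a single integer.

After 1 (read(4)): returned 'EE0V', offset=4
After 2 (seek(15, SET)): offset=15
After 3 (tell()): offset=15
After 4 (seek(-1, CUR)): offset=14
After 5 (read(3)): returned 'FOL', offset=17
After 6 (read(8)): returned 'COHPH1U8', offset=25
After 7 (tell()): offset=25

Answer: 25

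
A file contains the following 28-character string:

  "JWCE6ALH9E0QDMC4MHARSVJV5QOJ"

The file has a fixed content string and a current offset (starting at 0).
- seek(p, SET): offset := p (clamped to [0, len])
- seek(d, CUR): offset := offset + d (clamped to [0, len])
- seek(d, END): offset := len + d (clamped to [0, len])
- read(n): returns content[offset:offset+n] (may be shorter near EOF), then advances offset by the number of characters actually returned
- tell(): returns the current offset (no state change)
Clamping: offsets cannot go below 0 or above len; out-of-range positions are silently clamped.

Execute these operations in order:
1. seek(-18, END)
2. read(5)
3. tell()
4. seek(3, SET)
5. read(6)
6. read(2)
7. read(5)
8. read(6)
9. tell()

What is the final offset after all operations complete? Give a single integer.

After 1 (seek(-18, END)): offset=10
After 2 (read(5)): returned '0QDMC', offset=15
After 3 (tell()): offset=15
After 4 (seek(3, SET)): offset=3
After 5 (read(6)): returned 'E6ALH9', offset=9
After 6 (read(2)): returned 'E0', offset=11
After 7 (read(5)): returned 'QDMC4', offset=16
After 8 (read(6)): returned 'MHARSV', offset=22
After 9 (tell()): offset=22

Answer: 22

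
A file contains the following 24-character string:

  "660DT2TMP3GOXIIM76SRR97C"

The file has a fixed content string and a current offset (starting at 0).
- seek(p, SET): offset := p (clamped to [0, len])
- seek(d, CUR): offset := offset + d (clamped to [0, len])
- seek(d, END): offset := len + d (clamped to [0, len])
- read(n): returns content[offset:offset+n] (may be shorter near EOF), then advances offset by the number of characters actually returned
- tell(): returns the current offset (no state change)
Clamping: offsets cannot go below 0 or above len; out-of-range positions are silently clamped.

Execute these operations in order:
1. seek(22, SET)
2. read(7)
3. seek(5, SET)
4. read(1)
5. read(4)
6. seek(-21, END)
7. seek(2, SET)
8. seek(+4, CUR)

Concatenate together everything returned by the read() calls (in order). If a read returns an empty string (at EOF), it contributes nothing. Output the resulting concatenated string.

Answer: 7C2TMP3

Derivation:
After 1 (seek(22, SET)): offset=22
After 2 (read(7)): returned '7C', offset=24
After 3 (seek(5, SET)): offset=5
After 4 (read(1)): returned '2', offset=6
After 5 (read(4)): returned 'TMP3', offset=10
After 6 (seek(-21, END)): offset=3
After 7 (seek(2, SET)): offset=2
After 8 (seek(+4, CUR)): offset=6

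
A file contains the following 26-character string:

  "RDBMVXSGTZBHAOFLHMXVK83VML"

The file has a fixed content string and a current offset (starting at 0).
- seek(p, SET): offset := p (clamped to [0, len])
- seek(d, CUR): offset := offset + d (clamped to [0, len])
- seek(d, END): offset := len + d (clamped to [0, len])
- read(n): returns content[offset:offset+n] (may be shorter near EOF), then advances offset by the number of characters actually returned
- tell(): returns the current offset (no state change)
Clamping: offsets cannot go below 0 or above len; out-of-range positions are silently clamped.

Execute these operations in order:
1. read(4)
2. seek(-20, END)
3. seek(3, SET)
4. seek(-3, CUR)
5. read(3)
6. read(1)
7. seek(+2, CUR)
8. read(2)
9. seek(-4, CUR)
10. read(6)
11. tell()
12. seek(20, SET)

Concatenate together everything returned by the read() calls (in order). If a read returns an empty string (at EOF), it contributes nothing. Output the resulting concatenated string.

Answer: RDBMRDBMSGVXSGTZ

Derivation:
After 1 (read(4)): returned 'RDBM', offset=4
After 2 (seek(-20, END)): offset=6
After 3 (seek(3, SET)): offset=3
After 4 (seek(-3, CUR)): offset=0
After 5 (read(3)): returned 'RDB', offset=3
After 6 (read(1)): returned 'M', offset=4
After 7 (seek(+2, CUR)): offset=6
After 8 (read(2)): returned 'SG', offset=8
After 9 (seek(-4, CUR)): offset=4
After 10 (read(6)): returned 'VXSGTZ', offset=10
After 11 (tell()): offset=10
After 12 (seek(20, SET)): offset=20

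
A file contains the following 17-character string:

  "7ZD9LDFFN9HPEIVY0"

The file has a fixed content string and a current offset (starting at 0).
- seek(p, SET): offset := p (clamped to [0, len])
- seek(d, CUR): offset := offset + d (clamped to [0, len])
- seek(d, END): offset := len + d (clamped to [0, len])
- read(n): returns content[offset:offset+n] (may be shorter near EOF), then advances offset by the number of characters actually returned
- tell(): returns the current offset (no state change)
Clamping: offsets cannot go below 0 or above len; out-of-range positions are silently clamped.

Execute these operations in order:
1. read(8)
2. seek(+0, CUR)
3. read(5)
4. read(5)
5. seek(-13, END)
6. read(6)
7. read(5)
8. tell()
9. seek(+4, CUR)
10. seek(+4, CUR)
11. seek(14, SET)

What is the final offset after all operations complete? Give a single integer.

Answer: 14

Derivation:
After 1 (read(8)): returned '7ZD9LDFF', offset=8
After 2 (seek(+0, CUR)): offset=8
After 3 (read(5)): returned 'N9HPE', offset=13
After 4 (read(5)): returned 'IVY0', offset=17
After 5 (seek(-13, END)): offset=4
After 6 (read(6)): returned 'LDFFN9', offset=10
After 7 (read(5)): returned 'HPEIV', offset=15
After 8 (tell()): offset=15
After 9 (seek(+4, CUR)): offset=17
After 10 (seek(+4, CUR)): offset=17
After 11 (seek(14, SET)): offset=14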